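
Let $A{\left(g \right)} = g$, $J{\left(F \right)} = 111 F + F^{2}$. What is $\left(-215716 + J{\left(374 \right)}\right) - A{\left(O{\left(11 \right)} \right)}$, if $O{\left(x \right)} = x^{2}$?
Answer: $-34447$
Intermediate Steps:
$J{\left(F \right)} = F^{2} + 111 F$
$\left(-215716 + J{\left(374 \right)}\right) - A{\left(O{\left(11 \right)} \right)} = \left(-215716 + 374 \left(111 + 374\right)\right) - 11^{2} = \left(-215716 + 374 \cdot 485\right) - 121 = \left(-215716 + 181390\right) - 121 = -34326 - 121 = -34447$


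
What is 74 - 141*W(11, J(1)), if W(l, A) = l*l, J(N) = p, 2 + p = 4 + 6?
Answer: -16987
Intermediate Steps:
p = 8 (p = -2 + (4 + 6) = -2 + 10 = 8)
J(N) = 8
W(l, A) = l²
74 - 141*W(11, J(1)) = 74 - 141*11² = 74 - 141*121 = 74 - 17061 = -16987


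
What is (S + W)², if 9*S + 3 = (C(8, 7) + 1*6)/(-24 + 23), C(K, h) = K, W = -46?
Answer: 185761/81 ≈ 2293.3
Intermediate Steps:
S = -17/9 (S = -⅓ + ((8 + 1*6)/(-24 + 23))/9 = -⅓ + ((8 + 6)/(-1))/9 = -⅓ + (14*(-1))/9 = -⅓ + (⅑)*(-14) = -⅓ - 14/9 = -17/9 ≈ -1.8889)
(S + W)² = (-17/9 - 46)² = (-431/9)² = 185761/81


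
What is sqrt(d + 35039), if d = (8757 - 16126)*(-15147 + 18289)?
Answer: I*sqrt(23118359) ≈ 4808.2*I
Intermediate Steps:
d = -23153398 (d = -7369*3142 = -23153398)
sqrt(d + 35039) = sqrt(-23153398 + 35039) = sqrt(-23118359) = I*sqrt(23118359)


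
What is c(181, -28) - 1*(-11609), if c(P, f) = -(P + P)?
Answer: 11247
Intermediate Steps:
c(P, f) = -2*P
c(181, -28) - 1*(-11609) = -2*181 - 1*(-11609) = -362 + 11609 = 11247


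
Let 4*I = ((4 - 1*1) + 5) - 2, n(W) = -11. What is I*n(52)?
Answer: -33/2 ≈ -16.500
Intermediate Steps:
I = 3/2 (I = (((4 - 1*1) + 5) - 2)/4 = (((4 - 1) + 5) - 2)/4 = ((3 + 5) - 2)/4 = (8 - 2)/4 = (¼)*6 = 3/2 ≈ 1.5000)
I*n(52) = (3/2)*(-11) = -33/2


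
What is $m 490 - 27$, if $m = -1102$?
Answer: $-540007$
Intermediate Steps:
$m 490 - 27 = \left(-1102\right) 490 - 27 = -539980 + \left(-310 + 283\right) = -539980 - 27 = -540007$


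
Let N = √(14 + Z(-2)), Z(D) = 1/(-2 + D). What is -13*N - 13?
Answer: -13 - 13*√55/2 ≈ -61.205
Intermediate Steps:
N = √55/2 (N = √(14 + 1/(-2 - 2)) = √(14 + 1/(-4)) = √(14 - ¼) = √(55/4) = √55/2 ≈ 3.7081)
-13*N - 13 = -13*√55/2 - 13 = -13 - 13*√55/2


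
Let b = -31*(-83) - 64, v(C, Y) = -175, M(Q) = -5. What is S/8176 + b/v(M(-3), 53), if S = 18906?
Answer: -1228931/102200 ≈ -12.025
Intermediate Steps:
b = 2509 (b = 2573 - 64 = 2509)
S/8176 + b/v(M(-3), 53) = 18906/8176 + 2509/(-175) = 18906*(1/8176) + 2509*(-1/175) = 9453/4088 - 2509/175 = -1228931/102200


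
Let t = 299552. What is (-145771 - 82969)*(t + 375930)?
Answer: -154509752680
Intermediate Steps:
(-145771 - 82969)*(t + 375930) = (-145771 - 82969)*(299552 + 375930) = -228740*675482 = -154509752680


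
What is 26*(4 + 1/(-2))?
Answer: 91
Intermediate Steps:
26*(4 + 1/(-2)) = 26*(4 - ½) = 26*(7/2) = 91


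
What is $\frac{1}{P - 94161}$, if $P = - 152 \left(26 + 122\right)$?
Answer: $- \frac{1}{116657} \approx -8.5721 \cdot 10^{-6}$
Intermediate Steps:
$P = -22496$ ($P = \left(-152\right) 148 = -22496$)
$\frac{1}{P - 94161} = \frac{1}{-22496 - 94161} = \frac{1}{-116657} = - \frac{1}{116657}$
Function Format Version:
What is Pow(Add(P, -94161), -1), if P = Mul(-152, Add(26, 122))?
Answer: Rational(-1, 116657) ≈ -8.5721e-6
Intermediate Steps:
P = -22496 (P = Mul(-152, 148) = -22496)
Pow(Add(P, -94161), -1) = Pow(Add(-22496, -94161), -1) = Pow(-116657, -1) = Rational(-1, 116657)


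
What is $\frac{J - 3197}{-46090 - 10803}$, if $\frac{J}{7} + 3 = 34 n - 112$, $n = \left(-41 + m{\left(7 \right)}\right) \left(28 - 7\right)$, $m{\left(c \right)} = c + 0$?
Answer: $\frac{173934}{56893} \approx 3.0572$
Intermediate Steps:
$m{\left(c \right)} = c$
$n = -714$ ($n = \left(-41 + 7\right) \left(28 - 7\right) = \left(-34\right) 21 = -714$)
$J = -170737$ ($J = -21 + 7 \left(34 \left(-714\right) - 112\right) = -21 + 7 \left(-24276 - 112\right) = -21 + 7 \left(-24388\right) = -21 - 170716 = -170737$)
$\frac{J - 3197}{-46090 - 10803} = \frac{-170737 - 3197}{-46090 - 10803} = - \frac{173934}{-56893} = \left(-173934\right) \left(- \frac{1}{56893}\right) = \frac{173934}{56893}$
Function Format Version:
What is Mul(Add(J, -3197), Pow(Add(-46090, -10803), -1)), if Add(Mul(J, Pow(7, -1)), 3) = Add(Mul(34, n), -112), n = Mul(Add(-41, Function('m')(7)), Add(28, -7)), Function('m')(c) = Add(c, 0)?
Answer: Rational(173934, 56893) ≈ 3.0572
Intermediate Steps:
Function('m')(c) = c
n = -714 (n = Mul(Add(-41, 7), Add(28, -7)) = Mul(-34, 21) = -714)
J = -170737 (J = Add(-21, Mul(7, Add(Mul(34, -714), -112))) = Add(-21, Mul(7, Add(-24276, -112))) = Add(-21, Mul(7, -24388)) = Add(-21, -170716) = -170737)
Mul(Add(J, -3197), Pow(Add(-46090, -10803), -1)) = Mul(Add(-170737, -3197), Pow(Add(-46090, -10803), -1)) = Mul(-173934, Pow(-56893, -1)) = Mul(-173934, Rational(-1, 56893)) = Rational(173934, 56893)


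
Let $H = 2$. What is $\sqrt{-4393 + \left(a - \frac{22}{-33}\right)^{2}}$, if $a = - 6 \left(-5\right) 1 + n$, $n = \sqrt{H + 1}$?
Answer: $\frac{\sqrt{-31046 + 552 \sqrt{3}}}{3} \approx 57.821 i$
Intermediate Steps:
$n = \sqrt{3}$ ($n = \sqrt{2 + 1} = \sqrt{3} \approx 1.732$)
$a = 30 + \sqrt{3}$ ($a = - 6 \left(-5\right) 1 + \sqrt{3} = - \left(-30\right) 1 + \sqrt{3} = \left(-1\right) \left(-30\right) + \sqrt{3} = 30 + \sqrt{3} \approx 31.732$)
$\sqrt{-4393 + \left(a - \frac{22}{-33}\right)^{2}} = \sqrt{-4393 + \left(\left(30 + \sqrt{3}\right) - \frac{22}{-33}\right)^{2}} = \sqrt{-4393 + \left(\left(30 + \sqrt{3}\right) - - \frac{2}{3}\right)^{2}} = \sqrt{-4393 + \left(\left(30 + \sqrt{3}\right) + \frac{2}{3}\right)^{2}} = \sqrt{-4393 + \left(\frac{92}{3} + \sqrt{3}\right)^{2}}$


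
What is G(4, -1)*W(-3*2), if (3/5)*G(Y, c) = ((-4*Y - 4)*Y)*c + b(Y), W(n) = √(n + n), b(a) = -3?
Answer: 770*I*√3/3 ≈ 444.56*I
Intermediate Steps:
W(n) = √2*√n (W(n) = √(2*n) = √2*√n)
G(Y, c) = -5 + 5*Y*c*(-4 - 4*Y)/3 (G(Y, c) = 5*(((-4*Y - 4)*Y)*c - 3)/3 = 5*(((-4 - 4*Y)*Y)*c - 3)/3 = 5*((Y*(-4 - 4*Y))*c - 3)/3 = 5*(Y*c*(-4 - 4*Y) - 3)/3 = 5*(-3 + Y*c*(-4 - 4*Y))/3 = -5 + 5*Y*c*(-4 - 4*Y)/3)
G(4, -1)*W(-3*2) = (-5 - 20/3*4*(-1) - 20/3*(-1)*4²)*(√2*√(-3*2)) = (-5 + 80/3 - 20/3*(-1)*16)*(√2*√(-6)) = (-5 + 80/3 + 320/3)*(√2*(I*√6)) = 385*(2*I*√3)/3 = 770*I*√3/3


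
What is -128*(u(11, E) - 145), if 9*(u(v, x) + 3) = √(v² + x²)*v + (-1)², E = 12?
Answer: 170368/9 - 1408*√265/9 ≈ 16383.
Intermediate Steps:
u(v, x) = -26/9 + v*√(v² + x²)/9 (u(v, x) = -3 + (√(v² + x²)*v + (-1)²)/9 = -3 + (v*√(v² + x²) + 1)/9 = -3 + (1 + v*√(v² + x²))/9 = -3 + (⅑ + v*√(v² + x²)/9) = -26/9 + v*√(v² + x²)/9)
-128*(u(11, E) - 145) = -128*((-26/9 + (⅑)*11*√(11² + 12²)) - 145) = -128*((-26/9 + (⅑)*11*√(121 + 144)) - 145) = -128*((-26/9 + (⅑)*11*√265) - 145) = -128*((-26/9 + 11*√265/9) - 145) = -128*(-1331/9 + 11*√265/9) = 170368/9 - 1408*√265/9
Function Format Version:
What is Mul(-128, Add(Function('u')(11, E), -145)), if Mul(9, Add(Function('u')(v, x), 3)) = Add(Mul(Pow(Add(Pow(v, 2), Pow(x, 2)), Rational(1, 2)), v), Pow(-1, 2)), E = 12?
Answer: Add(Rational(170368, 9), Mul(Rational(-1408, 9), Pow(265, Rational(1, 2)))) ≈ 16383.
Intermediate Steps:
Function('u')(v, x) = Add(Rational(-26, 9), Mul(Rational(1, 9), v, Pow(Add(Pow(v, 2), Pow(x, 2)), Rational(1, 2)))) (Function('u')(v, x) = Add(-3, Mul(Rational(1, 9), Add(Mul(Pow(Add(Pow(v, 2), Pow(x, 2)), Rational(1, 2)), v), Pow(-1, 2)))) = Add(-3, Mul(Rational(1, 9), Add(Mul(v, Pow(Add(Pow(v, 2), Pow(x, 2)), Rational(1, 2))), 1))) = Add(-3, Mul(Rational(1, 9), Add(1, Mul(v, Pow(Add(Pow(v, 2), Pow(x, 2)), Rational(1, 2)))))) = Add(-3, Add(Rational(1, 9), Mul(Rational(1, 9), v, Pow(Add(Pow(v, 2), Pow(x, 2)), Rational(1, 2))))) = Add(Rational(-26, 9), Mul(Rational(1, 9), v, Pow(Add(Pow(v, 2), Pow(x, 2)), Rational(1, 2)))))
Mul(-128, Add(Function('u')(11, E), -145)) = Mul(-128, Add(Add(Rational(-26, 9), Mul(Rational(1, 9), 11, Pow(Add(Pow(11, 2), Pow(12, 2)), Rational(1, 2)))), -145)) = Mul(-128, Add(Add(Rational(-26, 9), Mul(Rational(1, 9), 11, Pow(Add(121, 144), Rational(1, 2)))), -145)) = Mul(-128, Add(Add(Rational(-26, 9), Mul(Rational(1, 9), 11, Pow(265, Rational(1, 2)))), -145)) = Mul(-128, Add(Add(Rational(-26, 9), Mul(Rational(11, 9), Pow(265, Rational(1, 2)))), -145)) = Mul(-128, Add(Rational(-1331, 9), Mul(Rational(11, 9), Pow(265, Rational(1, 2))))) = Add(Rational(170368, 9), Mul(Rational(-1408, 9), Pow(265, Rational(1, 2))))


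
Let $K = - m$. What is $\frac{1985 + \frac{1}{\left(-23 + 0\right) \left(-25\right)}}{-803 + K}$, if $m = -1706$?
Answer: $\frac{1141376}{519225} \approx 2.1982$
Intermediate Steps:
$K = 1706$ ($K = \left(-1\right) \left(-1706\right) = 1706$)
$\frac{1985 + \frac{1}{\left(-23 + 0\right) \left(-25\right)}}{-803 + K} = \frac{1985 + \frac{1}{\left(-23 + 0\right) \left(-25\right)}}{-803 + 1706} = \frac{1985 + \frac{1}{\left(-23\right) \left(-25\right)}}{903} = \left(1985 + \frac{1}{575}\right) \frac{1}{903} = \frac{1141376}{575} \cdot \frac{1}{903} = \frac{1141376}{519225}$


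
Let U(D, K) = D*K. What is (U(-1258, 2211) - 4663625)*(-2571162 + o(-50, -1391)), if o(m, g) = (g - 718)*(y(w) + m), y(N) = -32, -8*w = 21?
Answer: 17854928768112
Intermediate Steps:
w = -21/8 (w = -⅛*21 = -21/8 ≈ -2.6250)
o(m, g) = (-718 + g)*(-32 + m) (o(m, g) = (g - 718)*(-32 + m) = (-718 + g)*(-32 + m))
(U(-1258, 2211) - 4663625)*(-2571162 + o(-50, -1391)) = (-1258*2211 - 4663625)*(-2571162 + (22976 - 718*(-50) - 32*(-1391) - 1391*(-50))) = (-2781438 - 4663625)*(-2571162 + (22976 + 35900 + 44512 + 69550)) = -7445063*(-2571162 + 172938) = -7445063*(-2398224) = 17854928768112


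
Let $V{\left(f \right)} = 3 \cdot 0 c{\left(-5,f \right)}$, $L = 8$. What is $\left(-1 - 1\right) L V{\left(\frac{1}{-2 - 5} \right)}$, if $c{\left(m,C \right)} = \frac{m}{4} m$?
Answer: $0$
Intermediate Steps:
$c{\left(m,C \right)} = \frac{m^{2}}{4}$ ($c{\left(m,C \right)} = m \frac{1}{4} m = \frac{m}{4} m = \frac{m^{2}}{4}$)
$V{\left(f \right)} = 0$ ($V{\left(f \right)} = 3 \cdot 0 \frac{\left(-5\right)^{2}}{4} = 0 \cdot \frac{1}{4} \cdot 25 = 0 \cdot \frac{25}{4} = 0$)
$\left(-1 - 1\right) L V{\left(\frac{1}{-2 - 5} \right)} = \left(-1 - 1\right) 8 \cdot 0 = \left(-2\right) 8 \cdot 0 = \left(-16\right) 0 = 0$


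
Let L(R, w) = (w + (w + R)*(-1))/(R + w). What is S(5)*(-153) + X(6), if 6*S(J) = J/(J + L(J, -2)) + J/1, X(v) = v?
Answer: -639/4 ≈ -159.75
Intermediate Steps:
L(R, w) = -R/(R + w) (L(R, w) = (w + (R + w)*(-1))/(R + w) = (w + (-R - w))/(R + w) = (-R)/(R + w) = -R/(R + w))
S(J) = J/6 + J/(6*(J - J/(-2 + J))) (S(J) = (J/(J - J/(J - 2)) + J/1)/6 = (J/(J - J/(-2 + J)) + J*1)/6 = (J/(J - J/(-2 + J)) + J)/6 = (J + J/(J - J/(-2 + J)))/6 = J/6 + J/(6*(J - J/(-2 + J))))
S(5)*(-153) + X(6) = ((-1*5 + (1 + 5)*(-2 + 5))/(6*(-3 + 5)))*(-153) + 6 = ((⅙)*(-5 + 6*3)/2)*(-153) + 6 = ((⅙)*(½)*(-5 + 18))*(-153) + 6 = ((⅙)*(½)*13)*(-153) + 6 = (13/12)*(-153) + 6 = -663/4 + 6 = -639/4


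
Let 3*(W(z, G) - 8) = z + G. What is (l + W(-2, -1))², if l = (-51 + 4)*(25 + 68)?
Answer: 19044496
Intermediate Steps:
W(z, G) = 8 + G/3 + z/3 (W(z, G) = 8 + (z + G)/3 = 8 + (G + z)/3 = 8 + (G/3 + z/3) = 8 + G/3 + z/3)
l = -4371 (l = -47*93 = -4371)
(l + W(-2, -1))² = (-4371 + (8 + (⅓)*(-1) + (⅓)*(-2)))² = (-4371 + (8 - ⅓ - ⅔))² = (-4371 + 7)² = (-4364)² = 19044496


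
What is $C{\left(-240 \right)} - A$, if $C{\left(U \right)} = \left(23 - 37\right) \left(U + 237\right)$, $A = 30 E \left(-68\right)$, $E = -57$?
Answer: $-116238$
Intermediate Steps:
$A = 116280$ ($A = 30 \left(-57\right) \left(-68\right) = \left(-1710\right) \left(-68\right) = 116280$)
$C{\left(U \right)} = -3318 - 14 U$ ($C{\left(U \right)} = - 14 \left(237 + U\right) = -3318 - 14 U$)
$C{\left(-240 \right)} - A = \left(-3318 - -3360\right) - 116280 = \left(-3318 + 3360\right) - 116280 = 42 - 116280 = -116238$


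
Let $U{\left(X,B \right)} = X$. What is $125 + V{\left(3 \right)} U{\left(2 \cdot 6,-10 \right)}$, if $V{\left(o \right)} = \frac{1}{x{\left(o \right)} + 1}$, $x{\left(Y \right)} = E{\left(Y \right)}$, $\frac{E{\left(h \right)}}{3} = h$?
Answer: $\frac{631}{5} \approx 126.2$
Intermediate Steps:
$E{\left(h \right)} = 3 h$
$x{\left(Y \right)} = 3 Y$
$V{\left(o \right)} = \frac{1}{1 + 3 o}$ ($V{\left(o \right)} = \frac{1}{3 o + 1} = \frac{1}{1 + 3 o}$)
$125 + V{\left(3 \right)} U{\left(2 \cdot 6,-10 \right)} = 125 + \frac{2 \cdot 6}{1 + 3 \cdot 3} = 125 + \frac{1}{1 + 9} \cdot 12 = 125 + \frac{1}{10} \cdot 12 = 125 + \frac{6}{5} = \frac{631}{5}$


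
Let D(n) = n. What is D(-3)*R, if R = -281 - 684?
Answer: 2895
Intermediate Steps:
R = -965
D(-3)*R = -3*(-965) = 2895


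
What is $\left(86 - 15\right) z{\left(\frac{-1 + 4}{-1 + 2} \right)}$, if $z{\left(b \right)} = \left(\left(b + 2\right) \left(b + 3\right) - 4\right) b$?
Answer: $5538$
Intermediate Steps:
$z{\left(b \right)} = b \left(-4 + \left(2 + b\right) \left(3 + b\right)\right)$ ($z{\left(b \right)} = \left(\left(2 + b\right) \left(3 + b\right) - 4\right) b = \left(-4 + \left(2 + b\right) \left(3 + b\right)\right) b = b \left(-4 + \left(2 + b\right) \left(3 + b\right)\right)$)
$\left(86 - 15\right) z{\left(\frac{-1 + 4}{-1 + 2} \right)} = \left(86 - 15\right) \frac{-1 + 4}{-1 + 2} \left(2 + \left(\frac{-1 + 4}{-1 + 2}\right)^{2} + 5 \frac{-1 + 4}{-1 + 2}\right) = 71 \cdot \frac{3}{1} \left(2 + \left(\frac{3}{1}\right)^{2} + 5 \cdot \frac{3}{1}\right) = 71 \cdot 3 \cdot 1 \left(2 + \left(3 \cdot 1\right)^{2} + 5 \cdot 3 \cdot 1\right) = 71 \cdot 3 \left(2 + 3^{2} + 5 \cdot 3\right) = 71 \cdot 3 \left(2 + 9 + 15\right) = 71 \cdot 3 \cdot 26 = 71 \cdot 78 = 5538$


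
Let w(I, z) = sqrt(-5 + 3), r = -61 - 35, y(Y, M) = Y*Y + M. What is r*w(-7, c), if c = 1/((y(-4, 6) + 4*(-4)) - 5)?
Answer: -96*I*sqrt(2) ≈ -135.76*I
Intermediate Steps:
y(Y, M) = M + Y**2 (y(Y, M) = Y**2 + M = M + Y**2)
r = -96
c = 1 (c = 1/(((6 + (-4)**2) + 4*(-4)) - 5) = 1/(((6 + 16) - 16) - 5) = 1/((22 - 16) - 5) = 1/(6 - 5) = 1/1 = 1)
w(I, z) = I*sqrt(2) (w(I, z) = sqrt(-2) = I*sqrt(2))
r*w(-7, c) = -96*I*sqrt(2)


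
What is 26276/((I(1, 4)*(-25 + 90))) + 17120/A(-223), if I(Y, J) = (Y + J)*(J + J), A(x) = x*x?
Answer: 337797801/32323850 ≈ 10.450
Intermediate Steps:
A(x) = x²
I(Y, J) = 2*J*(J + Y) (I(Y, J) = (J + Y)*(2*J) = 2*J*(J + Y))
26276/((I(1, 4)*(-25 + 90))) + 17120/A(-223) = 26276/(((2*4*(4 + 1))*(-25 + 90))) + 17120/((-223)²) = 26276/(((2*4*5)*65)) + 17120/49729 = 26276/((40*65)) + 17120*(1/49729) = 26276/2600 + 17120/49729 = 26276*(1/2600) + 17120/49729 = 6569/650 + 17120/49729 = 337797801/32323850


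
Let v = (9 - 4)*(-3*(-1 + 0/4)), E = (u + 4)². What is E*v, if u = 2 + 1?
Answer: 735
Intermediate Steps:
u = 3
E = 49 (E = (3 + 4)² = 7² = 49)
v = 15 (v = 5*(-3*(-1 + 0*(¼))) = 5*(-3*(-1 + 0)) = 5*(-3*(-1)) = 5*3 = 15)
E*v = 49*15 = 735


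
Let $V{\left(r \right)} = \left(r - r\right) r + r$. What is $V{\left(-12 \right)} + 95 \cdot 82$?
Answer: $7778$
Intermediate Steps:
$V{\left(r \right)} = r$ ($V{\left(r \right)} = 0 r + r = 0 + r = r$)
$V{\left(-12 \right)} + 95 \cdot 82 = -12 + 95 \cdot 82 = -12 + 7790 = 7778$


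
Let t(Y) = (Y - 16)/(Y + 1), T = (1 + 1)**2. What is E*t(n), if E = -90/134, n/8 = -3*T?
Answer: -1008/1273 ≈ -0.79183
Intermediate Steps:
T = 4 (T = 2**2 = 4)
n = -96 (n = 8*(-3*4) = 8*(-12) = -96)
E = -45/67 (E = -90*1/134 = -45/67 ≈ -0.67164)
t(Y) = (-16 + Y)/(1 + Y)
E*t(n) = -45*(-16 - 96)/(67*(1 - 96)) = -45*(-112)/(67*(-95)) = -(-9)*(-112)/1273 = -45/67*112/95 = -1008/1273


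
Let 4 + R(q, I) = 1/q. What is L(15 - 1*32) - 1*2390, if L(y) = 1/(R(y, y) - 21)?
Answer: -1018157/426 ≈ -2390.0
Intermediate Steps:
R(q, I) = -4 + 1/q
L(y) = 1/(-25 + 1/y) (L(y) = 1/((-4 + 1/y) - 21) = 1/(-25 + 1/y))
L(15 - 1*32) - 1*2390 = -(15 - 1*32)/(-1 + 25*(15 - 1*32)) - 1*2390 = -(15 - 32)/(-1 + 25*(15 - 32)) - 2390 = -1*(-17)/(-1 + 25*(-17)) - 2390 = -1*(-17)/(-1 - 425) - 2390 = -1*(-17)/(-426) - 2390 = -1*(-17)*(-1/426) - 2390 = -17/426 - 2390 = -1018157/426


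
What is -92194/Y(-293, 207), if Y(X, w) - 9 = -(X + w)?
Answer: -92194/95 ≈ -970.46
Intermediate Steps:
Y(X, w) = 9 - X - w (Y(X, w) = 9 - (X + w) = 9 + (-X - w) = 9 - X - w)
-92194/Y(-293, 207) = -92194/(9 - 1*(-293) - 1*207) = -92194/(9 + 293 - 207) = -92194/95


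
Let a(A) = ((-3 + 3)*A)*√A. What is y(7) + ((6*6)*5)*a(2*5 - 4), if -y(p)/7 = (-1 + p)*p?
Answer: -294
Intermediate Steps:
y(p) = -7*p*(-1 + p) (y(p) = -7*(-1 + p)*p = -7*p*(-1 + p))
a(A) = 0 (a(A) = (0*A)*√A = 0*√A = 0)
y(7) + ((6*6)*5)*a(2*5 - 4) = 7*7*(1 - 1*7) + ((6*6)*5)*0 = 7*7*(1 - 7) + (36*5)*0 = 7*7*(-6) + 180*0 = -294 + 0 = -294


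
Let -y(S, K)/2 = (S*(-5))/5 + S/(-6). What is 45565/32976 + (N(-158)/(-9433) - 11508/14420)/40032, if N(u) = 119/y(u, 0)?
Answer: 9722636640234119/7036503706802880 ≈ 1.3817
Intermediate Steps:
y(S, K) = 7*S/3 (y(S, K) = -2*((S*(-5))/5 + S/(-6)) = -2*(-5*S*(⅕) + S*(-⅙)) = -2*(-S - S/6) = -(-7)*S/3 = 7*S/3)
N(u) = 51/u (N(u) = 119/((7*u/3)) = 119*(3/(7*u)) = 51/u)
45565/32976 + (N(-158)/(-9433) - 11508/14420)/40032 = 45565/32976 + ((51/(-158))/(-9433) - 11508/14420)/40032 = 45565*(1/32976) + ((51*(-1/158))*(-1/9433) - 11508*1/14420)*(1/40032) = 45565/32976 + (-51/158*(-1/9433) - 411/515)*(1/40032) = 45565/32976 + (51/1490414 - 411/515)*(1/40032) = 45565/32976 - 612533889/767563210*1/40032 = 45565/32976 - 68059321/3414121158080 = 9722636640234119/7036503706802880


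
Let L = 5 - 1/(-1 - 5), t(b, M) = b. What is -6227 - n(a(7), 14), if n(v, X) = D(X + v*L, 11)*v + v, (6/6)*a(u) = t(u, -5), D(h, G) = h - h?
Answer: -6234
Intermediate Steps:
L = 31/6 (L = 5 - 1/(-6) = 5 - 1*(-⅙) = 5 + ⅙ = 31/6 ≈ 5.1667)
D(h, G) = 0
a(u) = u
n(v, X) = v (n(v, X) = 0*v + v = 0 + v = v)
-6227 - n(a(7), 14) = -6227 - 1*7 = -6227 - 7 = -6234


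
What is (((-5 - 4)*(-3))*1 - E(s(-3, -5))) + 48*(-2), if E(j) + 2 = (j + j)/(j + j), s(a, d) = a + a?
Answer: -68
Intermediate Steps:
s(a, d) = 2*a
E(j) = -1 (E(j) = -2 + (j + j)/(j + j) = -2 + (2*j)/((2*j)) = -2 + (2*j)*(1/(2*j)) = -2 + 1 = -1)
(((-5 - 4)*(-3))*1 - E(s(-3, -5))) + 48*(-2) = (((-5 - 4)*(-3))*1 - 1*(-1)) + 48*(-2) = (-9*(-3)*1 + 1) - 96 = (27*1 + 1) - 96 = (27 + 1) - 96 = 28 - 96 = -68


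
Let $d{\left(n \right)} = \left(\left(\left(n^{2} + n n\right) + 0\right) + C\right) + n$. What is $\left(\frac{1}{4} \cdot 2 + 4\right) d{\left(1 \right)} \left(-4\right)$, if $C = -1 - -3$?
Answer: $-90$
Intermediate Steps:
$C = 2$ ($C = -1 + 3 = 2$)
$d{\left(n \right)} = 2 + n + 2 n^{2}$ ($d{\left(n \right)} = \left(\left(\left(n^{2} + n n\right) + 0\right) + 2\right) + n = \left(\left(\left(n^{2} + n^{2}\right) + 0\right) + 2\right) + n = \left(\left(2 n^{2} + 0\right) + 2\right) + n = \left(2 n^{2} + 2\right) + n = \left(2 + 2 n^{2}\right) + n = 2 + n + 2 n^{2}$)
$\left(\frac{1}{4} \cdot 2 + 4\right) d{\left(1 \right)} \left(-4\right) = \left(\frac{1}{4} \cdot 2 + 4\right) \left(2 + 1 + 2 \cdot 1^{2}\right) \left(-4\right) = \left(\frac{1}{4} \cdot 2 + 4\right) \left(2 + 1 + 2 \cdot 1\right) \left(-4\right) = \left(\frac{1}{2} + 4\right) \left(2 + 1 + 2\right) \left(-4\right) = \frac{9}{2} \cdot 5 \left(-4\right) = \frac{45}{2} \left(-4\right) = -90$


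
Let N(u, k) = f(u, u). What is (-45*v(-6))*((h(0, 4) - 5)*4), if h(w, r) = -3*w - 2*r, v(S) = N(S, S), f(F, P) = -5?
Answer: -11700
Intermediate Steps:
N(u, k) = -5
v(S) = -5
(-45*v(-6))*((h(0, 4) - 5)*4) = (-45*(-5))*(((-3*0 - 2*4) - 5)*4) = 225*(((0 - 8) - 5)*4) = 225*((-8 - 5)*4) = 225*(-13*4) = 225*(-52) = -11700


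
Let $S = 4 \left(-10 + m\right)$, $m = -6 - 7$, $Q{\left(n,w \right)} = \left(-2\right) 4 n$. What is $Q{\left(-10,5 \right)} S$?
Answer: $-7360$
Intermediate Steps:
$Q{\left(n,w \right)} = - 8 n$
$m = -13$ ($m = -6 - 7 = -13$)
$S = -92$ ($S = 4 \left(-10 - 13\right) = 4 \left(-23\right) = -92$)
$Q{\left(-10,5 \right)} S = \left(-8\right) \left(-10\right) \left(-92\right) = 80 \left(-92\right) = -7360$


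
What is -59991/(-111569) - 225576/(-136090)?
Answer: 537604257/244893955 ≈ 2.1953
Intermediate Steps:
-59991/(-111569) - 225576/(-136090) = -59991*(-1/111569) - 225576*(-1/136090) = 59991/111569 + 112788/68045 = 537604257/244893955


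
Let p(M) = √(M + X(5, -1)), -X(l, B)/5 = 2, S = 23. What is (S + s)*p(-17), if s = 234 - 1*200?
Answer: 171*I*√3 ≈ 296.18*I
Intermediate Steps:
X(l, B) = -10 (X(l, B) = -5*2 = -10)
s = 34 (s = 234 - 200 = 34)
p(M) = √(-10 + M) (p(M) = √(M - 10) = √(-10 + M))
(S + s)*p(-17) = (23 + 34)*√(-10 - 17) = 57*√(-27) = 57*(3*I*√3) = 171*I*√3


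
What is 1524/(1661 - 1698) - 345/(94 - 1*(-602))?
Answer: -357823/8584 ≈ -41.685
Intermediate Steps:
1524/(1661 - 1698) - 345/(94 - 1*(-602)) = 1524/(-37) - 345/(94 + 602) = 1524*(-1/37) - 345/696 = -1524/37 - 345*1/696 = -1524/37 - 115/232 = -357823/8584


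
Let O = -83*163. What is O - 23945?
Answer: -37474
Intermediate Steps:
O = -13529
O - 23945 = -13529 - 23945 = -37474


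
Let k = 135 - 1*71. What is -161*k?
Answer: -10304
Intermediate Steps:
k = 64 (k = 135 - 71 = 64)
-161*k = -161*64 = -10304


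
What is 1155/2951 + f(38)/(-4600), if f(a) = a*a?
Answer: 262939/3393650 ≈ 0.077480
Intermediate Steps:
f(a) = a**2
1155/2951 + f(38)/(-4600) = 1155/2951 + 38**2/(-4600) = 1155*(1/2951) + 1444*(-1/4600) = 1155/2951 - 361/1150 = 262939/3393650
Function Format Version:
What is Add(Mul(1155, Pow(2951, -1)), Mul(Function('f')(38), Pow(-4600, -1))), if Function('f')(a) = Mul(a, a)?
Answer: Rational(262939, 3393650) ≈ 0.077480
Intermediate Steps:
Function('f')(a) = Pow(a, 2)
Add(Mul(1155, Pow(2951, -1)), Mul(Function('f')(38), Pow(-4600, -1))) = Add(Mul(1155, Pow(2951, -1)), Mul(Pow(38, 2), Pow(-4600, -1))) = Add(Mul(1155, Rational(1, 2951)), Mul(1444, Rational(-1, 4600))) = Add(Rational(1155, 2951), Rational(-361, 1150)) = Rational(262939, 3393650)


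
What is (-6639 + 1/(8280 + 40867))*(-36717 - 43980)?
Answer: 26330376551604/49147 ≈ 5.3575e+8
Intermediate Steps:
(-6639 + 1/(8280 + 40867))*(-36717 - 43980) = (-6639 + 1/49147)*(-80697) = -326286932/49147*(-80697) = 26330376551604/49147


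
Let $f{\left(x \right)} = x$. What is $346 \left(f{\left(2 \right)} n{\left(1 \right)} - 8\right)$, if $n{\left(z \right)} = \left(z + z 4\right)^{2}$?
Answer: $14532$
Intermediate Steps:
$n{\left(z \right)} = 25 z^{2}$ ($n{\left(z \right)} = \left(z + 4 z\right)^{2} = \left(5 z\right)^{2} = 25 z^{2}$)
$346 \left(f{\left(2 \right)} n{\left(1 \right)} - 8\right) = 346 \left(2 \cdot 25 \cdot 1^{2} - 8\right) = 346 \left(2 \cdot 25 \cdot 1 - 8\right) = 346 \left(2 \cdot 25 - 8\right) = 346 \left(50 - 8\right) = 346 \cdot 42 = 14532$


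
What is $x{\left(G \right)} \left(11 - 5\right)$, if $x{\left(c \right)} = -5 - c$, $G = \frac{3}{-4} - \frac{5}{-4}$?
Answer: $-33$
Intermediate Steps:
$G = \frac{1}{2}$ ($G = 3 \left(- \frac{1}{4}\right) - - \frac{5}{4} = - \frac{3}{4} + \frac{5}{4} = \frac{1}{2} \approx 0.5$)
$x{\left(G \right)} \left(11 - 5\right) = \left(-5 - \frac{1}{2}\right) \left(11 - 5\right) = \left(-5 - \frac{1}{2}\right) 6 = \left(- \frac{11}{2}\right) 6 = -33$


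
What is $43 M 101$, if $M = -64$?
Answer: $-277952$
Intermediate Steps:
$43 M 101 = 43 \left(-64\right) 101 = \left(-2752\right) 101 = -277952$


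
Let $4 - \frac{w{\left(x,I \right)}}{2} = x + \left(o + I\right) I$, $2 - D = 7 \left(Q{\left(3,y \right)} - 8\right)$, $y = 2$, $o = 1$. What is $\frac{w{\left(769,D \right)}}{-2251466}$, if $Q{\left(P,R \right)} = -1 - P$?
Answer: $\frac{8247}{1125733} \approx 0.0073259$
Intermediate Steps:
$D = 86$ ($D = 2 - 7 \left(\left(-1 - 3\right) - 8\right) = 2 - 7 \left(-4 - 8\right) = 2 - 7 \left(-12\right) = 2 - -84 = 2 + 84 = 86$)
$w{\left(x,I \right)} = 8 - 2 x - 2 I \left(1 + I\right)$ ($w{\left(x,I \right)} = 8 - 2 \left(x + \left(1 + I\right) I\right) = 8 - 2 \left(x + I \left(1 + I\right)\right) = 8 - \left(2 x + 2 I \left(1 + I\right)\right) = 8 - 2 x - 2 I \left(1 + I\right)$)
$\frac{w{\left(769,D \right)}}{-2251466} = \frac{8 - 172 - 1538 - 2 \cdot 86^{2}}{-2251466} = \left(8 - 172 - 1538 - 14792\right) \left(- \frac{1}{2251466}\right) = \left(-16494\right) \left(- \frac{1}{2251466}\right) = \frac{8247}{1125733}$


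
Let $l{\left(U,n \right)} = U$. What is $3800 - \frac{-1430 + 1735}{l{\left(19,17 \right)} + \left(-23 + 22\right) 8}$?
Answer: $\frac{41495}{11} \approx 3772.3$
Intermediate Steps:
$3800 - \frac{-1430 + 1735}{l{\left(19,17 \right)} + \left(-23 + 22\right) 8} = 3800 - \frac{-1430 + 1735}{19 + \left(-23 + 22\right) 8} = 3800 - \frac{305}{19 - 8} = 3800 - \frac{305}{11} = \frac{41495}{11}$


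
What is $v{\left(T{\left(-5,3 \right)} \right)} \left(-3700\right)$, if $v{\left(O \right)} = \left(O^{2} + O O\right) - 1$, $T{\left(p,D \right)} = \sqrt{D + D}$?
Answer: $-40700$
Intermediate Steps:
$T{\left(p,D \right)} = \sqrt{2} \sqrt{D}$ ($T{\left(p,D \right)} = \sqrt{2 D} = \sqrt{2} \sqrt{D}$)
$v{\left(O \right)} = -1 + 2 O^{2}$ ($v{\left(O \right)} = \left(O^{2} + O^{2}\right) - 1 = 2 O^{2} - 1 = -1 + 2 O^{2}$)
$v{\left(T{\left(-5,3 \right)} \right)} \left(-3700\right) = \left(-1 + 2 \left(\sqrt{2} \sqrt{3}\right)^{2}\right) \left(-3700\right) = \left(-1 + 2 \left(\sqrt{6}\right)^{2}\right) \left(-3700\right) = \left(-1 + 2 \cdot 6\right) \left(-3700\right) = \left(-1 + 12\right) \left(-3700\right) = 11 \left(-3700\right) = -40700$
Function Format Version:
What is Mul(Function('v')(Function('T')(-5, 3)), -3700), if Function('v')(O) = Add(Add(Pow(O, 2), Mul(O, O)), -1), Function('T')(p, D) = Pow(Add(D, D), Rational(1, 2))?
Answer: -40700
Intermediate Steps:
Function('T')(p, D) = Mul(Pow(2, Rational(1, 2)), Pow(D, Rational(1, 2))) (Function('T')(p, D) = Pow(Mul(2, D), Rational(1, 2)) = Mul(Pow(2, Rational(1, 2)), Pow(D, Rational(1, 2))))
Function('v')(O) = Add(-1, Mul(2, Pow(O, 2))) (Function('v')(O) = Add(Add(Pow(O, 2), Pow(O, 2)), -1) = Add(Mul(2, Pow(O, 2)), -1) = Add(-1, Mul(2, Pow(O, 2))))
Mul(Function('v')(Function('T')(-5, 3)), -3700) = Mul(Add(-1, Mul(2, Pow(Mul(Pow(2, Rational(1, 2)), Pow(3, Rational(1, 2))), 2))), -3700) = Mul(Add(-1, Mul(2, Pow(Pow(6, Rational(1, 2)), 2))), -3700) = Mul(Add(-1, Mul(2, 6)), -3700) = Mul(Add(-1, 12), -3700) = Mul(11, -3700) = -40700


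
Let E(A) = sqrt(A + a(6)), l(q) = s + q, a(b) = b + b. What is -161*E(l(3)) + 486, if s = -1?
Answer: 486 - 161*sqrt(14) ≈ -116.41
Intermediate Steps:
a(b) = 2*b
l(q) = -1 + q
E(A) = sqrt(12 + A) (E(A) = sqrt(A + 2*6) = sqrt(A + 12) = sqrt(12 + A))
-161*E(l(3)) + 486 = -161*sqrt(12 + (-1 + 3)) + 486 = -161*sqrt(12 + 2) + 486 = -161*sqrt(14) + 486 = 486 - 161*sqrt(14)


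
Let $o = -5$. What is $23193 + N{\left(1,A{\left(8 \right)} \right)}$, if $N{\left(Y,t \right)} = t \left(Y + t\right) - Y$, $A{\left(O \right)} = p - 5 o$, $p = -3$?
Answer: $23698$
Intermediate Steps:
$A{\left(O \right)} = 22$ ($A{\left(O \right)} = -3 - -25 = -3 + 25 = 22$)
$N{\left(Y,t \right)} = - Y + t \left(Y + t\right)$
$23193 + N{\left(1,A{\left(8 \right)} \right)} = 23193 + \left(22^{2} - 1 + 1 \cdot 22\right) = 23193 + \left(484 - 1 + 22\right) = 23193 + 505 = 23698$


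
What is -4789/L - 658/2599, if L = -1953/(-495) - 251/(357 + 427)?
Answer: -536800726854/406283477 ≈ -1321.2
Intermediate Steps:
L = 156323/43120 (L = -1953*(-1/495) - 251/784 = 217/55 - 251*1/784 = 217/55 - 251/784 = 156323/43120 ≈ 3.6253)
-4789/L - 658/2599 = -4789/156323/43120 - 658/2599 = -4789*43120/156323 - 658*1/2599 = -206501680/156323 - 658/2599 = -536800726854/406283477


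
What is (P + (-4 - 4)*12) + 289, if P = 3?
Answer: 196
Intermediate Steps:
(P + (-4 - 4)*12) + 289 = (3 + (-4 - 4)*12) + 289 = (3 - 8*12) + 289 = (3 - 96) + 289 = -93 + 289 = 196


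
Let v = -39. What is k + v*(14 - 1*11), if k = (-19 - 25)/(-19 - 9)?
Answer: -808/7 ≈ -115.43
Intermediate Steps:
k = 11/7 (k = -44/(-28) = -44*(-1/28) = 11/7 ≈ 1.5714)
k + v*(14 - 1*11) = 11/7 - 39*(14 - 1*11) = 11/7 - 39*(14 - 11) = 11/7 - 39*3 = 11/7 - 117 = -808/7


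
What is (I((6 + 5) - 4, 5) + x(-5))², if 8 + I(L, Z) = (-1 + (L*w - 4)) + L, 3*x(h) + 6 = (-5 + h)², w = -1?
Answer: 3025/9 ≈ 336.11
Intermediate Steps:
x(h) = -2 + (-5 + h)²/3
I(L, Z) = -13 (I(L, Z) = -8 + ((-1 + (L*(-1) - 4)) + L) = -8 + ((-1 + (-L - 4)) + L) = -8 + ((-1 + (-4 - L)) + L) = -8 + ((-5 - L) + L) = -8 - 5 = -13)
(I((6 + 5) - 4, 5) + x(-5))² = (-13 + (-2 + (-5 - 5)²/3))² = (-13 + (-2 + (⅓)*(-10)²))² = (-13 + (-2 + (⅓)*100))² = (-13 + (-2 + 100/3))² = (-13 + 94/3)² = (55/3)² = 3025/9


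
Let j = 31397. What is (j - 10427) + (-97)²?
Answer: 30379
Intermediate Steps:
(j - 10427) + (-97)² = (31397 - 10427) + (-97)² = 20970 + 9409 = 30379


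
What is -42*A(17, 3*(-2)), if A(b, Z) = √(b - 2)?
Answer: -42*√15 ≈ -162.67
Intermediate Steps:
A(b, Z) = √(-2 + b)
-42*A(17, 3*(-2)) = -42*√(-2 + 17) = -42*√15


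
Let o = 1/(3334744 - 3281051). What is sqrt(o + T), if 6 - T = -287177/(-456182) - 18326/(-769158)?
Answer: sqrt(52713713053427973047113658875570)/3139931155692318 ≈ 2.3123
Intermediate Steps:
o = 1/53693 ≈ 1.8624e-5
T = 938005865119/175438017378 (T = 6 - (-287177/(-456182) - 18326/(-769158)) = 6 - (-287177*(-1/456182) - 18326*(-1/769158)) = 6 - (287177/456182 + 9163/384579) = 6 - 1*114622239149/175438017378 = 6 - 114622239149/175438017378 = 938005865119/175438017378 ≈ 5.3466)
sqrt(o + T) = sqrt(1/53693 + 938005865119/175438017378) = sqrt(50364524353851845/9419793467076954) = sqrt(52713713053427973047113658875570)/3139931155692318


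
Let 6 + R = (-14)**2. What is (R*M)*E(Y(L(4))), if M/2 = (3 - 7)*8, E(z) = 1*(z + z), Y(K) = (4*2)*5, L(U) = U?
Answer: -972800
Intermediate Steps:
Y(K) = 40 (Y(K) = 8*5 = 40)
E(z) = 2*z (E(z) = 1*(2*z) = 2*z)
M = -64 (M = 2*((3 - 7)*8) = 2*(-4*8) = 2*(-32) = -64)
R = 190 (R = -6 + (-14)**2 = -6 + 196 = 190)
(R*M)*E(Y(L(4))) = (190*(-64))*(2*40) = -12160*80 = -972800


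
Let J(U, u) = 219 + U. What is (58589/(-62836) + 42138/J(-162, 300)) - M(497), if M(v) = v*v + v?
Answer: -294611972039/1193884 ≈ -2.4677e+5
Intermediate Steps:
M(v) = v + v**2 (M(v) = v**2 + v = v + v**2)
(58589/(-62836) + 42138/J(-162, 300)) - M(497) = (58589/(-62836) + 42138/(219 - 162)) - 497*(1 + 497) = (58589*(-1/62836) + 42138/57) - 497*498 = (-58589/62836 + 42138*(1/57)) - 1*247506 = (-58589/62836 + 14046/19) - 247506 = 881481265/1193884 - 247506 = -294611972039/1193884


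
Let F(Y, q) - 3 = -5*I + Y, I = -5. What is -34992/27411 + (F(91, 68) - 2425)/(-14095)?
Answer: -143334158/128786015 ≈ -1.1130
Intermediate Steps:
F(Y, q) = 28 + Y (F(Y, q) = 3 + (-5*(-5) + Y) = 3 + (25 + Y) = 28 + Y)
-34992/27411 + (F(91, 68) - 2425)/(-14095) = -34992/27411 + ((28 + 91) - 2425)/(-14095) = -34992*1/27411 + (119 - 2425)*(-1/14095) = -11664/9137 - 2306*(-1/14095) = -11664/9137 + 2306/14095 = -143334158/128786015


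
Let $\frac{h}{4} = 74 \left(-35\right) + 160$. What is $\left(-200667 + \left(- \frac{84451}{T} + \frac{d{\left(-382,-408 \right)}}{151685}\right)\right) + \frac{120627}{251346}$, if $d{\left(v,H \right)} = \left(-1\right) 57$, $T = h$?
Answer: $- \frac{2478653046875313211}{12352635435240} \approx -2.0066 \cdot 10^{5}$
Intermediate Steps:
$h = -9720$ ($h = 4 \left(74 \left(-35\right) + 160\right) = 4 \left(-2590 + 160\right) = 4 \left(-2430\right) = -9720$)
$T = -9720$
$d{\left(v,H \right)} = -57$
$\left(-200667 + \left(- \frac{84451}{T} + \frac{d{\left(-382,-408 \right)}}{151685}\right)\right) + \frac{120627}{251346} = \left(-200667 - \left(- \frac{84451}{9720} + \frac{57}{151685}\right)\right) + \frac{120627}{251346} = \left(-200667 - - \frac{2561879179}{294875640}\right) + 120627 \cdot \frac{1}{251346} = \left(-200667 + \left(\frac{84451}{9720} - \frac{57}{151685}\right)\right) + \frac{40209}{83782} = \left(-200667 + \frac{2561879179}{294875640}\right) + \frac{40209}{83782} = - \frac{59169248172701}{294875640} + \frac{40209}{83782} = - \frac{2478653046875313211}{12352635435240}$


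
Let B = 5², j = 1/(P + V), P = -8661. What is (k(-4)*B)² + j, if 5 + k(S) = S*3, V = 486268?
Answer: 86267764376/477607 ≈ 1.8063e+5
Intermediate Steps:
k(S) = -5 + 3*S (k(S) = -5 + S*3 = -5 + 3*S)
j = 1/477607 (j = 1/(-8661 + 486268) = 1/477607 ≈ 2.0938e-6)
B = 25
(k(-4)*B)² + j = ((-5 + 3*(-4))*25)² + 1/477607 = ((-5 - 12)*25)² + 1/477607 = (-17*25)² + 1/477607 = (-425)² + 1/477607 = 180625 + 1/477607 = 86267764376/477607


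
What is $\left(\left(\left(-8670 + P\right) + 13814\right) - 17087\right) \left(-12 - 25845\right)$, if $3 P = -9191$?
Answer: $388027380$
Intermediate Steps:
$P = - \frac{9191}{3}$ ($P = \frac{1}{3} \left(-9191\right) = - \frac{9191}{3} \approx -3063.7$)
$\left(\left(\left(-8670 + P\right) + 13814\right) - 17087\right) \left(-12 - 25845\right) = \left(\left(\left(-8670 - \frac{9191}{3}\right) + 13814\right) - 17087\right) \left(-12 - 25845\right) = \left(\left(- \frac{35201}{3} + 13814\right) - 17087\right) \left(-25857\right) = \left(\frac{6241}{3} - 17087\right) \left(-25857\right) = \left(- \frac{45020}{3}\right) \left(-25857\right) = 388027380$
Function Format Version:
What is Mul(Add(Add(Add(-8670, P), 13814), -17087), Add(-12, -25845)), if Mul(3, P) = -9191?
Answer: 388027380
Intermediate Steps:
P = Rational(-9191, 3) (P = Mul(Rational(1, 3), -9191) = Rational(-9191, 3) ≈ -3063.7)
Mul(Add(Add(Add(-8670, P), 13814), -17087), Add(-12, -25845)) = Mul(Add(Add(Add(-8670, Rational(-9191, 3)), 13814), -17087), Add(-12, -25845)) = Mul(Add(Add(Rational(-35201, 3), 13814), -17087), -25857) = Mul(Add(Rational(6241, 3), -17087), -25857) = Mul(Rational(-45020, 3), -25857) = 388027380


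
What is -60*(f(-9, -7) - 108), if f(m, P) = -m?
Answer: 5940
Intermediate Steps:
-60*(f(-9, -7) - 108) = -60*(-1*(-9) - 108) = -60*(9 - 108) = -60*(-99) = 5940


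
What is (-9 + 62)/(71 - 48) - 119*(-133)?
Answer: 364074/23 ≈ 15829.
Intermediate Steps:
(-9 + 62)/(71 - 48) - 119*(-133) = 53/23 + 15827 = 364074/23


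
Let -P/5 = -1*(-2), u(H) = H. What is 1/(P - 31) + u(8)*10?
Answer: 3279/41 ≈ 79.976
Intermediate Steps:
P = -10 (P = -(-5)*(-2) = -5*2 = -10)
1/(P - 31) + u(8)*10 = 1/(-10 - 31) + 8*10 = 1/(-41) + 80 = -1/41 + 80 = 3279/41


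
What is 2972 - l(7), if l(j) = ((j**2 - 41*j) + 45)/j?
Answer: 20997/7 ≈ 2999.6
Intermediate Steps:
l(j) = (45 + j**2 - 41*j)/j
2972 - l(7) = 2972 - (-41 + 7 + 45/7) = 2972 - 1*(-193/7) = 2972 + 193/7 = 20997/7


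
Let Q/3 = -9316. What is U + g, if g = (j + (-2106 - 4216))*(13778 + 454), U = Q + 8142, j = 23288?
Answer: 241440306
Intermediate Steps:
Q = -27948 (Q = 3*(-9316) = -27948)
U = -19806 (U = -27948 + 8142 = -19806)
g = 241460112 (g = (23288 + (-2106 - 4216))*(13778 + 454) = (23288 - 6322)*14232 = 16966*14232 = 241460112)
U + g = -19806 + 241460112 = 241440306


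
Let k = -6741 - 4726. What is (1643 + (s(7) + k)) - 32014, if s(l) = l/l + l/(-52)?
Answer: -2175531/52 ≈ -41837.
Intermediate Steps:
k = -11467
s(l) = 1 - l/52 (s(l) = 1 + l*(-1/52) = 1 - l/52)
(1643 + (s(7) + k)) - 32014 = (1643 + ((1 - 1/52*7) - 11467)) - 32014 = (1643 + ((1 - 7/52) - 11467)) - 32014 = (1643 + (45/52 - 11467)) - 32014 = (1643 - 596239/52) - 32014 = -510803/52 - 32014 = -2175531/52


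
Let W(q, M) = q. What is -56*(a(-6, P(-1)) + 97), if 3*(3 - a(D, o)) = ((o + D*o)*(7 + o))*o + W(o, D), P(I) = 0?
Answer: -5600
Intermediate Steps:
a(D, o) = 3 - o/3 - o*(7 + o)*(o + D*o)/3 (a(D, o) = 3 - (((o + D*o)*(7 + o))*o + o)/3 = 3 - (((7 + o)*(o + D*o))*o + o)/3 = 3 - (o*(7 + o)*(o + D*o) + o)/3 = 3 - (o + o*(7 + o)*(o + D*o))/3 = 3 + (-o/3 - o*(7 + o)*(o + D*o)/3) = 3 - o/3 - o*(7 + o)*(o + D*o)/3)
-56*(a(-6, P(-1)) + 97) = -56*((3 - 7/3*0² - ⅓*0 - ⅓*0³ - 7/3*(-6)*0² - ⅓*(-6)*0³) + 97) = -56*((3 - 7/3*0 + 0 - ⅓*0 - 7/3*(-6)*0 - ⅓*(-6)*0) + 97) = -56*((3 + 0 + 0 + 0 + 0 + 0) + 97) = -56*(3 + 97) = -56*100 = -5600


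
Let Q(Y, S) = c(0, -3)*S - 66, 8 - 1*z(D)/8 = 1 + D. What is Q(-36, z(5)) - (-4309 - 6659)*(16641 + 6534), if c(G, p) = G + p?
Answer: 254183286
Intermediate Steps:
z(D) = 56 - 8*D (z(D) = 64 - 8*(1 + D) = 64 + (-8 - 8*D) = 56 - 8*D)
Q(Y, S) = -66 - 3*S (Q(Y, S) = (0 - 3)*S - 66 = -3*S - 66 = -66 - 3*S)
Q(-36, z(5)) - (-4309 - 6659)*(16641 + 6534) = (-66 - 3*(56 - 8*5)) - (-4309 - 6659)*(16641 + 6534) = (-66 - 3*(56 - 40)) - (-10968)*23175 = (-66 - 3*16) - 1*(-254183400) = (-66 - 48) + 254183400 = -114 + 254183400 = 254183286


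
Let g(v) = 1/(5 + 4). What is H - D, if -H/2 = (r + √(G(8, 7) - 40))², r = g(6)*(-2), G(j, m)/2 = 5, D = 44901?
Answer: -3632129/81 + 8*I*√30/9 ≈ -44841.0 + 4.8686*I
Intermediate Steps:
g(v) = ⅑ (g(v) = 1/9 = ⅑)
G(j, m) = 10 (G(j, m) = 2*5 = 10)
r = -2/9 (r = (⅑)*(-2) = -2/9 ≈ -0.22222)
H = -2*(-2/9 + I*√30)² (H = -2*(-2/9 + √(10 - 40))² = -2*(-2/9 + √(-30))² = -2*(-2/9 + I*√30)² ≈ 59.901 + 4.8686*I)
H - D = (4852/81 + 8*I*√30/9) - 1*44901 = (4852/81 + 8*I*√30/9) - 44901 = -3632129/81 + 8*I*√30/9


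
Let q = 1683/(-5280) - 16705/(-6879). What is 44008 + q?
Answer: 48439287091/1100640 ≈ 44010.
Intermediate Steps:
q = 2321971/1100640 (q = 1683*(-1/5280) - 16705*(-1/6879) = -51/160 + 16705/6879 = 2321971/1100640 ≈ 2.1097)
44008 + q = 44008 + 2321971/1100640 = 48439287091/1100640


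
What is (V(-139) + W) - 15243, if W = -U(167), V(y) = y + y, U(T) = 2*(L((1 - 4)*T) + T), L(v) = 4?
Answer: -15863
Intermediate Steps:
U(T) = 8 + 2*T (U(T) = 2*(4 + T) = 8 + 2*T)
V(y) = 2*y
W = -342 (W = -(8 + 2*167) = -(8 + 334) = -1*342 = -342)
(V(-139) + W) - 15243 = (2*(-139) - 342) - 15243 = (-278 - 342) - 15243 = -620 - 15243 = -15863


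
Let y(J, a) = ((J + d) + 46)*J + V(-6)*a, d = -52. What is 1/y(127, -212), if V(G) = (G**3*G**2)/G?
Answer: -1/259385 ≈ -3.8553e-6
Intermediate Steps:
V(G) = G**4 (V(G) = G**5/G = G**4)
y(J, a) = 1296*a + J*(-6 + J) (y(J, a) = ((J - 52) + 46)*J + (-6)**4*a = ((-52 + J) + 46)*J + 1296*a = (-6 + J)*J + 1296*a = J*(-6 + J) + 1296*a = 1296*a + J*(-6 + J))
1/y(127, -212) = 1/(127**2 - 6*127 + 1296*(-212)) = 1/(16129 - 762 - 274752) = 1/(-259385) = -1/259385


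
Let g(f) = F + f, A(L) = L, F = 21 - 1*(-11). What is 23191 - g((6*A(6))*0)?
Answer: 23159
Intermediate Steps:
F = 32 (F = 21 + 11 = 32)
g(f) = 32 + f
23191 - g((6*A(6))*0) = 23191 - (32 + (6*6)*0) = 23191 - (32 + 36*0) = 23191 - (32 + 0) = 23191 - 1*32 = 23191 - 32 = 23159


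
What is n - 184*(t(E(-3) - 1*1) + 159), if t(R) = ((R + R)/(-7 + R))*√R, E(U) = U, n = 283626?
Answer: 254370 - 2944*I/11 ≈ 2.5437e+5 - 267.64*I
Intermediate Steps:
t(R) = 2*R^(3/2)/(-7 + R) (t(R) = ((2*R)/(-7 + R))*√R = (2*R/(-7 + R))*√R = 2*R^(3/2)/(-7 + R))
n - 184*(t(E(-3) - 1*1) + 159) = 283626 - 184*(2*(-3 - 1*1)^(3/2)/(-7 + (-3 - 1*1)) + 159) = 283626 - 184*(2*(-3 - 1)^(3/2)/(-7 + (-3 - 1)) + 159) = 283626 - 184*(2*(-4)^(3/2)/(-7 - 4) + 159) = 283626 - 184*(2*(-8*I)/(-11) + 159) = 283626 - 184*(2*(-8*I)*(-1/11) + 159) = 283626 - 184*(16*I/11 + 159) = 283626 - 184*(159 + 16*I/11) = 283626 + (-29256 - 2944*I/11) = 254370 - 2944*I/11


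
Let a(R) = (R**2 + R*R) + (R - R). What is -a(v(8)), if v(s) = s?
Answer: -128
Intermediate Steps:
a(R) = 2*R**2 (a(R) = (R**2 + R**2) + 0 = 2*R**2 + 0 = 2*R**2)
-a(v(8)) = -2*8**2 = -2*64 = -1*128 = -128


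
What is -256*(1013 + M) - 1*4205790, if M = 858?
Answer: -4684766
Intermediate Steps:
-256*(1013 + M) - 1*4205790 = -256*(1013 + 858) - 1*4205790 = -256*1871 - 4205790 = -478976 - 4205790 = -4684766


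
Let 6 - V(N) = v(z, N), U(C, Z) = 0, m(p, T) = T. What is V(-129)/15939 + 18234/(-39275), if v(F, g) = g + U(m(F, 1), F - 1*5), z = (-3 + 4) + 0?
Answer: -31703289/69556025 ≈ -0.45579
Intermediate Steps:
z = 1 (z = 1 + 0 = 1)
v(F, g) = g (v(F, g) = g + 0 = g)
V(N) = 6 - N
V(-129)/15939 + 18234/(-39275) = (6 - 1*(-129))/15939 + 18234/(-39275) = (6 + 129)*(1/15939) + 18234*(-1/39275) = 135*(1/15939) - 18234/39275 = 15/1771 - 18234/39275 = -31703289/69556025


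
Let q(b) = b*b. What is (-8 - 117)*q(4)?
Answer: -2000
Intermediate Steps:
q(b) = b**2
(-8 - 117)*q(4) = (-8 - 117)*4**2 = -125*16 = -2000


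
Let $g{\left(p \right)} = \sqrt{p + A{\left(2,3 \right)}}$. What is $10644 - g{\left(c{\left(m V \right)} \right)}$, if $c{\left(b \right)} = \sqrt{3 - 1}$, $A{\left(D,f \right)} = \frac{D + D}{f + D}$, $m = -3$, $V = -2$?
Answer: $10644 - \frac{\sqrt{20 + 25 \sqrt{2}}}{5} \approx 10643.0$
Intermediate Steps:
$A{\left(D,f \right)} = \frac{2 D}{D + f}$
$c{\left(b \right)} = \sqrt{2}$
$g{\left(p \right)} = \sqrt{\frac{4}{5} + p}$ ($g{\left(p \right)} = \sqrt{p + 2 \cdot 2 \frac{1}{2 + 3}} = \sqrt{p + 2 \cdot 2 \cdot \frac{1}{5}} = \sqrt{p + \frac{4}{5}} = \sqrt{\frac{4}{5} + p}$)
$10644 - g{\left(c{\left(m V \right)} \right)} = 10644 - \frac{\sqrt{20 + 25 \sqrt{2}}}{5}$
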